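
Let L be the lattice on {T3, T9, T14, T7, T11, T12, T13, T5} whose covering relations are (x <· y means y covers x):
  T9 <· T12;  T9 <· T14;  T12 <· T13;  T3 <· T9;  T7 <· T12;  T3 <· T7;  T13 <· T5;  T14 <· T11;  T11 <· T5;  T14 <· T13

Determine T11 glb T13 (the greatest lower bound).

Common lower bounds of {T11, T13}: T14, T3, T9.
The greatest among these is T14.

T14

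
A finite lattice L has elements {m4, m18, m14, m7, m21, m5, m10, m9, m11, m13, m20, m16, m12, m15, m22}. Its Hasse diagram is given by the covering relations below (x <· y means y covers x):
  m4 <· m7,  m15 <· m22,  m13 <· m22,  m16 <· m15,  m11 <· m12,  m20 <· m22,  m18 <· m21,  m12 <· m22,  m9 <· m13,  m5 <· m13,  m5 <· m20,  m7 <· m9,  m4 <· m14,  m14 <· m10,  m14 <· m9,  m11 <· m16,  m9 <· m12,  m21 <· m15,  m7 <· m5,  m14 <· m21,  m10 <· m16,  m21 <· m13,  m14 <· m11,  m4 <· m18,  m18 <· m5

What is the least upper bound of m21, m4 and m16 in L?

m15

Common upper bounds of {m21, m4, m16}: m15, m22.
The least among these is m15.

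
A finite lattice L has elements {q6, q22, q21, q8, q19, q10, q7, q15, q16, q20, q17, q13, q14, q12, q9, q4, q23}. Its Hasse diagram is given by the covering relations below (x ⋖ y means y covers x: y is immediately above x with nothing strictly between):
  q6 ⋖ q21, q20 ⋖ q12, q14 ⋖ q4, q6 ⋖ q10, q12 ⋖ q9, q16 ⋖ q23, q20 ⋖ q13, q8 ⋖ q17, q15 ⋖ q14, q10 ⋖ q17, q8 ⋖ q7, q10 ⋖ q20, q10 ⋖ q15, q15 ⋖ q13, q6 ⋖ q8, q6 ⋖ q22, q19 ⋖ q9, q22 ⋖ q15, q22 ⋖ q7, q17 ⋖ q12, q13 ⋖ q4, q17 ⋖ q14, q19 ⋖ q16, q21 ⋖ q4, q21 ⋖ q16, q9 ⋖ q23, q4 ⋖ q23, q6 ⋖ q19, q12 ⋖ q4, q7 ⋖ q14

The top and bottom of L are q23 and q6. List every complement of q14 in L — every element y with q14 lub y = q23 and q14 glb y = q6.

q16, q19

Need y with q14 ∨ y = q23 and q14 ∧ y = q6.
Checking each element gives: q16, q19.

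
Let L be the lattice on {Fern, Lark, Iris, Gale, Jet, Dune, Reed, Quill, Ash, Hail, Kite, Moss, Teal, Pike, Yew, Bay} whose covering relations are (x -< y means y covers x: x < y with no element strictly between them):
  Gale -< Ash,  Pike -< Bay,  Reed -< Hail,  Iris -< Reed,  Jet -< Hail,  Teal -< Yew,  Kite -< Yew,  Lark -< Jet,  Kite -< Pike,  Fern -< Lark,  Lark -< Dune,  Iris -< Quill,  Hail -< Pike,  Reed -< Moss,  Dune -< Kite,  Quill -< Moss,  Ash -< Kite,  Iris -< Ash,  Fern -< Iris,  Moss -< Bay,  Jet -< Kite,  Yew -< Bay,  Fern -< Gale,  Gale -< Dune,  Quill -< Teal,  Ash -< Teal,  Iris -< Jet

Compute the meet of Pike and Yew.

Kite

Common lower bounds of {Pike, Yew}: Ash, Dune, Fern, Gale, Iris, Jet, Kite, Lark.
The greatest among these is Kite.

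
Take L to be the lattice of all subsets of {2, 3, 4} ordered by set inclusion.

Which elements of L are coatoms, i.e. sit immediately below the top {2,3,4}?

The coatoms are exactly the elements covered by {2,3,4}: {2,3}, {2,4}, {3,4}.

{2,3}, {2,4}, {3,4}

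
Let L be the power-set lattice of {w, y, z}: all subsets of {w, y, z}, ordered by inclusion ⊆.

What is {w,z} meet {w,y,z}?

{w,z}

Common lower bounds of {{w,z}, {w,y,z}}: {w,z}, {w}, {z}, ∅.
The greatest among these is {w,z}.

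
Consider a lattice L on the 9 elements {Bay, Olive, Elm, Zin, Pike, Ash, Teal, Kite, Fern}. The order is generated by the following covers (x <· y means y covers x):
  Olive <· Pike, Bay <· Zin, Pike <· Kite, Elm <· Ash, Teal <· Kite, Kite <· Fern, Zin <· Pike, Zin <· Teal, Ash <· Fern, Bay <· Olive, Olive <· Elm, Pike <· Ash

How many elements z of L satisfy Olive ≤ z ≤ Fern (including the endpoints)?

The interval [Olive, Fern] = {Ash, Elm, Fern, Kite, Olive, Pike}, which has 6 elements.

6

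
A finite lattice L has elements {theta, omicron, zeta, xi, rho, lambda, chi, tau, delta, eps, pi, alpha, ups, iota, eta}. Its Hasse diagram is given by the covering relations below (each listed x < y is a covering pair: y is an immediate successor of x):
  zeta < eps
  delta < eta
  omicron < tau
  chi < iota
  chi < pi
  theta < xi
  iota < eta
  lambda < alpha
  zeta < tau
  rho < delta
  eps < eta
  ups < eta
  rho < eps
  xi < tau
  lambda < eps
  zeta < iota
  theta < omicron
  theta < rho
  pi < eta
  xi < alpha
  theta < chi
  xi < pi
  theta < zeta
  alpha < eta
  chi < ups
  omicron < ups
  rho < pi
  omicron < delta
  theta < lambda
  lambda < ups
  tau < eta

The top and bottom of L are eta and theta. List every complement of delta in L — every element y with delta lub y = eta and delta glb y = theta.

Need y with delta ∨ y = eta and delta ∧ y = theta.
Checking each element gives: alpha, chi, iota, lambda, xi, zeta.

alpha, chi, iota, lambda, xi, zeta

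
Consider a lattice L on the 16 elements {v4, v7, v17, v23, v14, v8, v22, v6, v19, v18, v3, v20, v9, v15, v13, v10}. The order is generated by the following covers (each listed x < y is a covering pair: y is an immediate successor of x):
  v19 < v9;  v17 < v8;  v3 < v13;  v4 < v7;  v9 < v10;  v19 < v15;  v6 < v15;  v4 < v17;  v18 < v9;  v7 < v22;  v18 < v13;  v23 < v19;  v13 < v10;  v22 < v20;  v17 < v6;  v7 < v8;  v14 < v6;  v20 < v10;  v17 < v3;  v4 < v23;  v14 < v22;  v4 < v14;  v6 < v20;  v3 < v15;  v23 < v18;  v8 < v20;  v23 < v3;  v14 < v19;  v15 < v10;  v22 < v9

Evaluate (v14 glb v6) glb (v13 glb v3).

v4

v14 ∧ v6 = v14
v13 ∧ v3 = v3
v14 ∧ v3 = v4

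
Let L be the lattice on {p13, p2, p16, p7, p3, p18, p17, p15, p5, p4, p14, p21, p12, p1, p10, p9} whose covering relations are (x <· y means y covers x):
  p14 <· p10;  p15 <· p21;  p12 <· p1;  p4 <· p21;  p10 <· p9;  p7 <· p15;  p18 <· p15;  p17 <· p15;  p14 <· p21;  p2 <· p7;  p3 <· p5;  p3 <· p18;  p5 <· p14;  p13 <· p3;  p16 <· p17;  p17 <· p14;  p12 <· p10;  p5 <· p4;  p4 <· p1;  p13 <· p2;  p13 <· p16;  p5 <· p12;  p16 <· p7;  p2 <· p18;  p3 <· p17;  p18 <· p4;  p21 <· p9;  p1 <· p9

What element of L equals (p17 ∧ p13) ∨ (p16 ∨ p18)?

p17 ∧ p13 = p13
p16 ∨ p18 = p15
p13 ∨ p15 = p15

p15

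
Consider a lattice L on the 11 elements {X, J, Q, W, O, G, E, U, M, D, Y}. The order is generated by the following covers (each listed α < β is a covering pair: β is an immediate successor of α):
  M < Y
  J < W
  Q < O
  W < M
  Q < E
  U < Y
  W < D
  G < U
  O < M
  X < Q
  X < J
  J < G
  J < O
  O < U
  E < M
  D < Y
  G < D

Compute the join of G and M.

Common upper bounds of {G, M}: Y.
The least among these is Y.

Y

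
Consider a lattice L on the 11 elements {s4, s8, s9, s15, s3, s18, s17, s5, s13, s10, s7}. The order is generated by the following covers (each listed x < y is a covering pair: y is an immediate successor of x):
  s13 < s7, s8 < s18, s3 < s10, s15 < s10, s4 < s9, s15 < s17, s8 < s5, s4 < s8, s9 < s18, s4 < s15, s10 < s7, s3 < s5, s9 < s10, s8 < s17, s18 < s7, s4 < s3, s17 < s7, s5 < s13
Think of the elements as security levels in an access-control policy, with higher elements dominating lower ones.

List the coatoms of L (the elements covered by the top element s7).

The coatoms are exactly the elements covered by s7: s10, s13, s17, s18.

s10, s13, s17, s18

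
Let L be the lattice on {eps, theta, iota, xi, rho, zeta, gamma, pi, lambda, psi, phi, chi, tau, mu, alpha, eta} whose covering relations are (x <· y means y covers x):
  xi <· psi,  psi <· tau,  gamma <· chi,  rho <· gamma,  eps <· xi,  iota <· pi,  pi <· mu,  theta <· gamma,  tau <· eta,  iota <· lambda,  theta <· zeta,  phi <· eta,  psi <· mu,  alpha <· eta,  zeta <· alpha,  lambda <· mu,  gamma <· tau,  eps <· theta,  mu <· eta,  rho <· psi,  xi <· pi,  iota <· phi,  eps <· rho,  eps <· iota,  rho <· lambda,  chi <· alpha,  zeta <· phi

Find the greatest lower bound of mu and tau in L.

Common lower bounds of {mu, tau}: eps, psi, rho, xi.
The greatest among these is psi.

psi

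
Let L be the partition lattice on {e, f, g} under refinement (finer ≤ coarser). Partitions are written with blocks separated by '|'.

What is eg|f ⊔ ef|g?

efg

Common upper bounds of {eg|f, ef|g}: efg.
The least among these is efg.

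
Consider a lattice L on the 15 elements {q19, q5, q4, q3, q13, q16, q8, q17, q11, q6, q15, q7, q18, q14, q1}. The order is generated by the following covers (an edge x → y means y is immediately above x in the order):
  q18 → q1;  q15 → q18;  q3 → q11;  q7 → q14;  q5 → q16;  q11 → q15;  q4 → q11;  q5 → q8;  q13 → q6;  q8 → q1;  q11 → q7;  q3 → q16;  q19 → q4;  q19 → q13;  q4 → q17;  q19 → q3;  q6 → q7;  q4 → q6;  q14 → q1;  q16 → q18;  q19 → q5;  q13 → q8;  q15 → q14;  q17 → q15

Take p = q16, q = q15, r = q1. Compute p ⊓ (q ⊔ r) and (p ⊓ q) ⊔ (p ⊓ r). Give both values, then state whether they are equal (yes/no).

q16; q16; yes

q ⊔ r = q1, so p ⊓ (q ⊔ r) = q16 ⊓ q1 = q16.
p ⊓ q = q3 and p ⊓ r = q16, so (p ⊓ q) ⊔ (p ⊓ r) = q3 ⊔ q16 = q16.
Equal: yes.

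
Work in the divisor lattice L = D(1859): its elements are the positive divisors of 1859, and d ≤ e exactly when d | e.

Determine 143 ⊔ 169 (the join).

Common upper bounds of {143, 169}: 1859.
The least among these is 1859.

1859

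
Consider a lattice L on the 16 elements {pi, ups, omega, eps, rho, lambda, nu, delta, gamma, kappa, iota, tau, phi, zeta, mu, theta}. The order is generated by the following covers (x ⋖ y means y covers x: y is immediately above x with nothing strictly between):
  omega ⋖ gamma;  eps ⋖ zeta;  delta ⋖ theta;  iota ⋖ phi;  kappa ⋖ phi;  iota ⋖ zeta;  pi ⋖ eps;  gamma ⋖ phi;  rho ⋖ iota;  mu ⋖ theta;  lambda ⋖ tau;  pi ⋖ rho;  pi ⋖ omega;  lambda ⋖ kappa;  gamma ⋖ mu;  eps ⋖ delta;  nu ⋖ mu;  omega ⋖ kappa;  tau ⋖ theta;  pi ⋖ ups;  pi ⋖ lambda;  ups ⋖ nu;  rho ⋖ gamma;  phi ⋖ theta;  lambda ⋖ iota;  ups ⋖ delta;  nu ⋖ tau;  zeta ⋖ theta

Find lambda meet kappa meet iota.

Common lower bounds of {lambda, kappa, iota}: lambda, pi.
The greatest among these is lambda.

lambda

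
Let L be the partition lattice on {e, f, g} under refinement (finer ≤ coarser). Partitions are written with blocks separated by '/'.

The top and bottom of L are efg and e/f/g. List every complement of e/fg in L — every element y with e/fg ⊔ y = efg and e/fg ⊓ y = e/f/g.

Need y with e/fg ∨ y = efg and e/fg ∧ y = e/f/g.
Checking each element gives: ef/g, eg/f.

ef/g, eg/f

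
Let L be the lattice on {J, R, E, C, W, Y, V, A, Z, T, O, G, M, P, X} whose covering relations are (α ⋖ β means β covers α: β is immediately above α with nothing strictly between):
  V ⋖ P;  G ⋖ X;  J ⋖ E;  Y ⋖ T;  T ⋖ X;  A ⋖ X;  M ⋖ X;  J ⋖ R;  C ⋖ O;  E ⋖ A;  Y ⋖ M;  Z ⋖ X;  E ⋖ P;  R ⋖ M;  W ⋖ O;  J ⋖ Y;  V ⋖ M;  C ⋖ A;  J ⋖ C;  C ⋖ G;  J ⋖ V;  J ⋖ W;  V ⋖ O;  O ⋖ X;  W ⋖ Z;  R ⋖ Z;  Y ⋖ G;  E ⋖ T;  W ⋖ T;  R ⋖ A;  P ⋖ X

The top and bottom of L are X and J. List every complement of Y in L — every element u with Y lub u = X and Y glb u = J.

A, O, P, Z

Need u with Y ∨ u = X and Y ∧ u = J.
Checking each element gives: A, O, P, Z.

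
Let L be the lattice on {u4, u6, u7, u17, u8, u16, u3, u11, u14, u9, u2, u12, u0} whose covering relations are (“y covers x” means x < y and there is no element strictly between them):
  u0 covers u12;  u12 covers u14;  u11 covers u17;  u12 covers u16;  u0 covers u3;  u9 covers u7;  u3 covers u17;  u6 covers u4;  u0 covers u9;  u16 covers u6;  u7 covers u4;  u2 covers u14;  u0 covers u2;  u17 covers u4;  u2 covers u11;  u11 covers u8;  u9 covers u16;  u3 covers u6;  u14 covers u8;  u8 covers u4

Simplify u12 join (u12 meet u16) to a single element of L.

u12 ∧ u16 = u16
u12 ∨ u16 = u12

u12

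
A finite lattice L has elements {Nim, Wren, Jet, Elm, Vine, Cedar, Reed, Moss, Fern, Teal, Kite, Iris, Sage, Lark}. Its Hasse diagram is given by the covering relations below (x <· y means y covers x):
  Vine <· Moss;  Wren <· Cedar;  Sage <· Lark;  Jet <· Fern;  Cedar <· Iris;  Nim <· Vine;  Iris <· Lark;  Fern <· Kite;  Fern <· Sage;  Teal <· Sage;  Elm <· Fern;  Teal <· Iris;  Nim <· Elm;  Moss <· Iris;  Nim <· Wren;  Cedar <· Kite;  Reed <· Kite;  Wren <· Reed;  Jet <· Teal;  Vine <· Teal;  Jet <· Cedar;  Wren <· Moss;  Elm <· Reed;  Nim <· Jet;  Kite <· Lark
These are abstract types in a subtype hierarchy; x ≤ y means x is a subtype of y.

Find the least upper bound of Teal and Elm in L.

Common upper bounds of {Teal, Elm}: Lark, Sage.
The least among these is Sage.

Sage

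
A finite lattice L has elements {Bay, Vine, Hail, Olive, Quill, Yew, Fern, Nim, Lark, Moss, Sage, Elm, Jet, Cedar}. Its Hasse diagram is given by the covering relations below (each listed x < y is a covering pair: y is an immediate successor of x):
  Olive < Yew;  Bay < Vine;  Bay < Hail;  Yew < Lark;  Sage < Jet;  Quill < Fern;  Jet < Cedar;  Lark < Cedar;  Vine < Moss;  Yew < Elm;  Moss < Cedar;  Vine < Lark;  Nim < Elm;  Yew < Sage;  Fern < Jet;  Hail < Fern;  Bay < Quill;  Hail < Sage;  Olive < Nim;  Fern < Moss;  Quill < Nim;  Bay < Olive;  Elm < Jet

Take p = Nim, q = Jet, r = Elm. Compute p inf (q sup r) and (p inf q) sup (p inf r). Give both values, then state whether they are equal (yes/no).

Nim; Nim; yes

q sup r = Jet, so p inf (q sup r) = Nim inf Jet = Nim.
p inf q = Nim and p inf r = Nim, so (p inf q) sup (p inf r) = Nim sup Nim = Nim.
Equal: yes.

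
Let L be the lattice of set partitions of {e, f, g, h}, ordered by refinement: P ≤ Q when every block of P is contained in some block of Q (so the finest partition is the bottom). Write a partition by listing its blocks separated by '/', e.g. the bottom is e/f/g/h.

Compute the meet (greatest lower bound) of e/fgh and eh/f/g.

e/f/g/h

Common lower bounds of {e/fgh, eh/f/g}: e/f/g/h.
The greatest among these is e/f/g/h.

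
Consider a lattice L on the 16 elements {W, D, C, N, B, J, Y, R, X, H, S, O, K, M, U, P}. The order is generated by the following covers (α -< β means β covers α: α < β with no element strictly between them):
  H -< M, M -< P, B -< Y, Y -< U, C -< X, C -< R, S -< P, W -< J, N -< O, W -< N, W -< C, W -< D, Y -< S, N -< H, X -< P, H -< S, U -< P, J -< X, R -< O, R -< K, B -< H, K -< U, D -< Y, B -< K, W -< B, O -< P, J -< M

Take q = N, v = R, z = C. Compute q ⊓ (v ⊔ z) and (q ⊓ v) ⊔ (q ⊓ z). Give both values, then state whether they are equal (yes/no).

v ⊔ z = R, so q ⊓ (v ⊔ z) = N ⊓ R = W.
q ⊓ v = W and q ⊓ z = W, so (q ⊓ v) ⊔ (q ⊓ z) = W ⊔ W = W.
Equal: yes.

W; W; yes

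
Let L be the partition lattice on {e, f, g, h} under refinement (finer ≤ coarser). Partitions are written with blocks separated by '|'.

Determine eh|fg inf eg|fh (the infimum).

e|f|g|h

The meet (common refinement) of eh|fg and eg|fh intersects blocks pairwise, giving e|f|g|h.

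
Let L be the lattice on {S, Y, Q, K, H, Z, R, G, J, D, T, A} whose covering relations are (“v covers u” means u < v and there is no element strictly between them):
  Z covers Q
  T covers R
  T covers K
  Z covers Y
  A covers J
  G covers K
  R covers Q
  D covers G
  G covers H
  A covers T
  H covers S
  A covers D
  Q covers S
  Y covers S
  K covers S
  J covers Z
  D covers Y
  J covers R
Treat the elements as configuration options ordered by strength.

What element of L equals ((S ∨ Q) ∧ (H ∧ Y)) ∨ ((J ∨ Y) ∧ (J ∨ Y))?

J

S ∨ Q = Q
H ∧ Y = S
Q ∧ S = S
J ∨ Y = J
J ∨ Y = J
J ∧ J = J
S ∨ J = J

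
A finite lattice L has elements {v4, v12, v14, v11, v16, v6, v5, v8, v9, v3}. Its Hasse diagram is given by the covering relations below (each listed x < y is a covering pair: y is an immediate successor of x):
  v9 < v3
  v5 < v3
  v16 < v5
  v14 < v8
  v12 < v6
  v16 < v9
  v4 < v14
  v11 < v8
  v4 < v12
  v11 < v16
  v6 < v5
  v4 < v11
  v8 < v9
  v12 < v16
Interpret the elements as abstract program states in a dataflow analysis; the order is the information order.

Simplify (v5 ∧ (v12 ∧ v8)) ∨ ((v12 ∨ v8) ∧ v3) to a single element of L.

v9

v12 ∧ v8 = v4
v5 ∧ v4 = v4
v12 ∨ v8 = v9
v9 ∧ v3 = v9
v4 ∨ v9 = v9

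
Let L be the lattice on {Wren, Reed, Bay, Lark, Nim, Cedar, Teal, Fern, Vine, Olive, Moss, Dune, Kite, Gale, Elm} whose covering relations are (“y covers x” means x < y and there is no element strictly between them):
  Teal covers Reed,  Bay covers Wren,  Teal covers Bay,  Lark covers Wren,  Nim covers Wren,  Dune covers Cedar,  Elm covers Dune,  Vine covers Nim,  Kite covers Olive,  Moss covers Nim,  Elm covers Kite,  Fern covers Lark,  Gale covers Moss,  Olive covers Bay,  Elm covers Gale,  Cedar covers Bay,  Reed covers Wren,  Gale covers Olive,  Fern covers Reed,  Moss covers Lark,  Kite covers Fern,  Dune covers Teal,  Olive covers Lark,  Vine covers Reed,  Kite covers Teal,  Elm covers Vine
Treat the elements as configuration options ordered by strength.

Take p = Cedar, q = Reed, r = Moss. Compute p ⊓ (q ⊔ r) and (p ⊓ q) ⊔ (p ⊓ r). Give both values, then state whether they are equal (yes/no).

q ⊔ r = Elm, so p ⊓ (q ⊔ r) = Cedar ⊓ Elm = Cedar.
p ⊓ q = Wren and p ⊓ r = Wren, so (p ⊓ q) ⊔ (p ⊓ r) = Wren ⊔ Wren = Wren.
Equal: no.

Cedar; Wren; no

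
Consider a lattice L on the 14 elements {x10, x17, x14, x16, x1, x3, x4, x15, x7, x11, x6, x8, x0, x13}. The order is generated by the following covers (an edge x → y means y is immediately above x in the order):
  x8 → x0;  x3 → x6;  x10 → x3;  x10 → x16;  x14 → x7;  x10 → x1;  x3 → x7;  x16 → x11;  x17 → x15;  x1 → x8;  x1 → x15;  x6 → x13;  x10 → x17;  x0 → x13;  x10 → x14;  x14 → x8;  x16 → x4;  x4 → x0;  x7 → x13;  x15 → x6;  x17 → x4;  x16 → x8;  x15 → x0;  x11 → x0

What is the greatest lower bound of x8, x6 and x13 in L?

Common lower bounds of {x8, x6, x13}: x1, x10.
The greatest among these is x1.

x1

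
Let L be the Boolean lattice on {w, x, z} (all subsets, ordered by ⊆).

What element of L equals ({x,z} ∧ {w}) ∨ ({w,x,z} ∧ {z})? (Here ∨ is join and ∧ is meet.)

{z}

{x,z} ∧ {w} = ∅
{w,x,z} ∧ {z} = {z}
∅ ∨ {z} = {z}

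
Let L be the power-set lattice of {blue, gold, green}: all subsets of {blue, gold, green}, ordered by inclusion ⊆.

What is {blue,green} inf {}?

{}

Common lower bounds of {{blue,green}, {}}: {}.
The greatest among these is {}.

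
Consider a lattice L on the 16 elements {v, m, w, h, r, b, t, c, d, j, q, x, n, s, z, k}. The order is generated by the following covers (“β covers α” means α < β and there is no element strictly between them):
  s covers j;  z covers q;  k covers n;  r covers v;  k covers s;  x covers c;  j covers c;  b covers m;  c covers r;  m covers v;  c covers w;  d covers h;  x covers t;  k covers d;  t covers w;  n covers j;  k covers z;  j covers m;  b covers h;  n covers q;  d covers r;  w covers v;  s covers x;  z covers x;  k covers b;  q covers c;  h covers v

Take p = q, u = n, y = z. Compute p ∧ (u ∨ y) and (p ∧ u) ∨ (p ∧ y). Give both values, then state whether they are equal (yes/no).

q; q; yes

u ∨ y = k, so p ∧ (u ∨ y) = q ∧ k = q.
p ∧ u = q and p ∧ y = q, so (p ∧ u) ∨ (p ∧ y) = q ∨ q = q.
Equal: yes.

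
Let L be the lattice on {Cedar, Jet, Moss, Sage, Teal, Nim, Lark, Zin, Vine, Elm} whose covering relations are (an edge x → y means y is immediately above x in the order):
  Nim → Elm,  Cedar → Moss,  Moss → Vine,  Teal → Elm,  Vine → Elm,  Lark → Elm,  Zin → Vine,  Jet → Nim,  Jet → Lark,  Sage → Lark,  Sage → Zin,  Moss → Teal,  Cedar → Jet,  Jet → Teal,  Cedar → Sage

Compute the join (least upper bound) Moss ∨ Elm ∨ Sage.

Elm

Common upper bounds of {Moss, Elm, Sage}: Elm.
The least among these is Elm.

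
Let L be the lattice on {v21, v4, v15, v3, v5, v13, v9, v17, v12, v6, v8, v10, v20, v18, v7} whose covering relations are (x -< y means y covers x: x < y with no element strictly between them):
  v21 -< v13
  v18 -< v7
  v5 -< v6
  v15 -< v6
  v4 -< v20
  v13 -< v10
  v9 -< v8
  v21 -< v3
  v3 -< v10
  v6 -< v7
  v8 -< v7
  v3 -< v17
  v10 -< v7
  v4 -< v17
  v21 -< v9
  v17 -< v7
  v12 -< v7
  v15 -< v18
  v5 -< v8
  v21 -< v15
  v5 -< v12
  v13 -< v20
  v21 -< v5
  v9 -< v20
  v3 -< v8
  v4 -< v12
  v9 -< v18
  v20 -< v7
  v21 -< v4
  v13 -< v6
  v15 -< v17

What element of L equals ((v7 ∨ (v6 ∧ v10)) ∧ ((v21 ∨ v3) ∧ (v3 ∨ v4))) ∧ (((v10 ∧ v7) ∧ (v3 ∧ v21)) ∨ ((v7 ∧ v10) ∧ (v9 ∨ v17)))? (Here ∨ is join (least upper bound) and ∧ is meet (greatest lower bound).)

v6 ∧ v10 = v13
v7 ∨ v13 = v7
v21 ∨ v3 = v3
v3 ∨ v4 = v17
v3 ∧ v17 = v3
v7 ∧ v3 = v3
v10 ∧ v7 = v10
v3 ∧ v21 = v21
v10 ∧ v21 = v21
v7 ∧ v10 = v10
v9 ∨ v17 = v7
v10 ∧ v7 = v10
v21 ∨ v10 = v10
v3 ∧ v10 = v3

v3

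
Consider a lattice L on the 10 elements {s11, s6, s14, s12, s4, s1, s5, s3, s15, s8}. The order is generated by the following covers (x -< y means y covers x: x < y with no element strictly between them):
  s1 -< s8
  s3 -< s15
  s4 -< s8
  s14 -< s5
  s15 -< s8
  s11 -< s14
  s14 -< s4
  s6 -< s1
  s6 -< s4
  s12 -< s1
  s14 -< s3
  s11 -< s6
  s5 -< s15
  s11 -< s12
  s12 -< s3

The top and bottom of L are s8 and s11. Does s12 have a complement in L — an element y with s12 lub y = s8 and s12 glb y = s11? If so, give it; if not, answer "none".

Need y with s12 ∨ y = s8 and s12 ∧ y = s11.
Checking each element gives: s4.

s4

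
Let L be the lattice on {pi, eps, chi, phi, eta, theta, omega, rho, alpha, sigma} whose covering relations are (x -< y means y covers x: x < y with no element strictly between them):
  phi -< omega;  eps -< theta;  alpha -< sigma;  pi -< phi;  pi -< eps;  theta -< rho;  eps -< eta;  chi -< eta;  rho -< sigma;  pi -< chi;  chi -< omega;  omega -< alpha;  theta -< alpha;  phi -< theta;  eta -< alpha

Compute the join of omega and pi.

omega

Common upper bounds of {omega, pi}: alpha, omega, sigma.
The least among these is omega.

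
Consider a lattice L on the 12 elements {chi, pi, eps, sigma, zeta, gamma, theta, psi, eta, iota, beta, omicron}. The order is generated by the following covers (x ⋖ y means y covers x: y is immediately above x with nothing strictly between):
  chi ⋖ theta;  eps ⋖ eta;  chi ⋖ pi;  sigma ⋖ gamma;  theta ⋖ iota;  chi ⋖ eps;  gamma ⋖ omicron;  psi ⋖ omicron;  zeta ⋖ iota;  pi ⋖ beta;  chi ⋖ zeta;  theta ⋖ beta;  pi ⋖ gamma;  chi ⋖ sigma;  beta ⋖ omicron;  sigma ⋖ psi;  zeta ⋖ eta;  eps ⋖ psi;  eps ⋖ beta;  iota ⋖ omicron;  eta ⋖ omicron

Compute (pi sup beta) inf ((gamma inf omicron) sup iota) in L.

beta

pi ∨ beta = beta
gamma ∧ omicron = gamma
gamma ∨ iota = omicron
beta ∧ omicron = beta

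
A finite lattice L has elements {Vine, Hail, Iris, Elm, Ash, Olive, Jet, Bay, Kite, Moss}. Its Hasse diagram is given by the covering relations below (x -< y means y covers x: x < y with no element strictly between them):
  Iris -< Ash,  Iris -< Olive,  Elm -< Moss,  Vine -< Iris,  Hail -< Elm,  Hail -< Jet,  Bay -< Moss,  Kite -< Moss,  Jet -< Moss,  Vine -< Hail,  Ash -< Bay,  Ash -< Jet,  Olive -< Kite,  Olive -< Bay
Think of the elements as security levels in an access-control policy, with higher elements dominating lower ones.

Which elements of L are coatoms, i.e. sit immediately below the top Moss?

The coatoms are exactly the elements covered by Moss: Bay, Elm, Jet, Kite.

Bay, Elm, Jet, Kite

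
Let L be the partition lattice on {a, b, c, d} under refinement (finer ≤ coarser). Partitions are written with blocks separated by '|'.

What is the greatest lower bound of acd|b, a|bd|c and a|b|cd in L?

Common lower bounds of {acd|b, a|bd|c, a|b|cd}: a|b|c|d.
The greatest among these is a|b|c|d.

a|b|c|d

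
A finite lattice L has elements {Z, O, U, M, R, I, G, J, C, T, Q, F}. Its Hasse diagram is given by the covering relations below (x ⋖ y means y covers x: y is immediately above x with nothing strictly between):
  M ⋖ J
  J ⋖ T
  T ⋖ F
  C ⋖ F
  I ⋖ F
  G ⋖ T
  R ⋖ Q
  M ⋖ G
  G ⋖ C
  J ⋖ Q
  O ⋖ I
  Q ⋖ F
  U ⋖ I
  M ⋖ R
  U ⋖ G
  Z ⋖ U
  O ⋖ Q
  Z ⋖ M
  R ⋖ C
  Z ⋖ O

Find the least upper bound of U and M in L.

Common upper bounds of {U, M}: C, F, G, T.
The least among these is G.

G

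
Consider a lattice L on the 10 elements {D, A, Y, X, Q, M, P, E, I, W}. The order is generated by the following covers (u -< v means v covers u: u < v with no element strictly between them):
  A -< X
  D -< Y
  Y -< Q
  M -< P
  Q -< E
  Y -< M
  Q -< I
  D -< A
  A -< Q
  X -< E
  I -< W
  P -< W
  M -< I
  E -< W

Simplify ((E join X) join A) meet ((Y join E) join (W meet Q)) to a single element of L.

E ∨ X = E
E ∨ A = E
Y ∨ E = E
W ∧ Q = Q
E ∨ Q = E
E ∧ E = E

E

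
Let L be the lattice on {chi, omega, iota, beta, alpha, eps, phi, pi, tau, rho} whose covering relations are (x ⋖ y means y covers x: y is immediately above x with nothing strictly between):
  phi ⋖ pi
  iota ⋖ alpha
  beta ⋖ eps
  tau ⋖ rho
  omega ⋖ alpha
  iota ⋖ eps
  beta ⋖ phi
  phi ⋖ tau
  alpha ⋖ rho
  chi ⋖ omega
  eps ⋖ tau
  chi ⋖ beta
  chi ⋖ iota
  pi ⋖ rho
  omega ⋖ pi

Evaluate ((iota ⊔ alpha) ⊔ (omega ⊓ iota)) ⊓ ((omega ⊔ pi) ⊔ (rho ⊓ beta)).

iota ∨ alpha = alpha
omega ∧ iota = chi
alpha ∨ chi = alpha
omega ∨ pi = pi
rho ∧ beta = beta
pi ∨ beta = pi
alpha ∧ pi = omega

omega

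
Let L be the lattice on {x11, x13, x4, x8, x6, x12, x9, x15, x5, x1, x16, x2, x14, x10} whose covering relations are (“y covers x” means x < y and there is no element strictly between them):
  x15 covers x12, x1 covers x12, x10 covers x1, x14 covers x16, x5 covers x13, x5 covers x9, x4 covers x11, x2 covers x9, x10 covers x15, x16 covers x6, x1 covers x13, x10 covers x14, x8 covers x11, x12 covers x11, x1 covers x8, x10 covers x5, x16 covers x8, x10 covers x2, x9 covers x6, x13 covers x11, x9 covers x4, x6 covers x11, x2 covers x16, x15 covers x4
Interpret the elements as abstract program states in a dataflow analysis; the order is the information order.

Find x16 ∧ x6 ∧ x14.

Common lower bounds of {x16, x6, x14}: x11, x6.
The greatest among these is x6.

x6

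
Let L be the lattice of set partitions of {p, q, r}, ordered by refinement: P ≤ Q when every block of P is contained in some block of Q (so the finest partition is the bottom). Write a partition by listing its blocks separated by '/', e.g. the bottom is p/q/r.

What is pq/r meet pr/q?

p/q/r

The meet (common refinement) of pq/r and pr/q intersects blocks pairwise, giving p/q/r.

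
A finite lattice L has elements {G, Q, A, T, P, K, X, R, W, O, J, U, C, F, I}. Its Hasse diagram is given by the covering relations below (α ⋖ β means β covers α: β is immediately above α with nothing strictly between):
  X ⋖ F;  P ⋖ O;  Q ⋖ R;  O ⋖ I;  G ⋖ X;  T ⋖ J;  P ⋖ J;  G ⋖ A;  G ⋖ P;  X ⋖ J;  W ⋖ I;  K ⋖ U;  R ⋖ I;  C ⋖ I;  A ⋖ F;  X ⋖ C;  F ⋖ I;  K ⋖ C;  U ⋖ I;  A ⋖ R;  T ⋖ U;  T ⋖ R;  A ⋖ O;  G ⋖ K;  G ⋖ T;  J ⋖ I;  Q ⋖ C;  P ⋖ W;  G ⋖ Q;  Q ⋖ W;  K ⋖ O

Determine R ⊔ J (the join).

Common upper bounds of {R, J}: I.
The least among these is I.

I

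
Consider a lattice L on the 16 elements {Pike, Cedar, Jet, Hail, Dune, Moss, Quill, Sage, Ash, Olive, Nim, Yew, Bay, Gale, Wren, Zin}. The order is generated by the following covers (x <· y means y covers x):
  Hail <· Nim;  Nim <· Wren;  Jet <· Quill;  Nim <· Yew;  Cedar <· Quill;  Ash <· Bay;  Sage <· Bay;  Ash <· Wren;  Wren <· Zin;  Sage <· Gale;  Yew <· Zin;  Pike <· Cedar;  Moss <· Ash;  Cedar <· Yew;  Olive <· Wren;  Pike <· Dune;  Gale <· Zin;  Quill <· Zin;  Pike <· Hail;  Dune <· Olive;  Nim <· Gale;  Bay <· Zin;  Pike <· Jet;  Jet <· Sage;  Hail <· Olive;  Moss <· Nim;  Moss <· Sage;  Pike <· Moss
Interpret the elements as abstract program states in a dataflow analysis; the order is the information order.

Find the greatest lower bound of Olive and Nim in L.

Hail

Common lower bounds of {Olive, Nim}: Hail, Pike.
The greatest among these is Hail.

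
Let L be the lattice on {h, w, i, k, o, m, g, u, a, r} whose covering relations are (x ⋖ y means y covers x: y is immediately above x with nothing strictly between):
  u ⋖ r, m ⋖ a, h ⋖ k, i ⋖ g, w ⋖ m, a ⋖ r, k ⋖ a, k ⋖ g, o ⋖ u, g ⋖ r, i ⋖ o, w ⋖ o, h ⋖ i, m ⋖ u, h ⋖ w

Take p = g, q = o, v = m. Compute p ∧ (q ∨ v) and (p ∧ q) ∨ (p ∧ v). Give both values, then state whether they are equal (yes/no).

i; i; yes

q ∨ v = u, so p ∧ (q ∨ v) = g ∧ u = i.
p ∧ q = i and p ∧ v = h, so (p ∧ q) ∨ (p ∧ v) = i ∨ h = i.
Equal: yes.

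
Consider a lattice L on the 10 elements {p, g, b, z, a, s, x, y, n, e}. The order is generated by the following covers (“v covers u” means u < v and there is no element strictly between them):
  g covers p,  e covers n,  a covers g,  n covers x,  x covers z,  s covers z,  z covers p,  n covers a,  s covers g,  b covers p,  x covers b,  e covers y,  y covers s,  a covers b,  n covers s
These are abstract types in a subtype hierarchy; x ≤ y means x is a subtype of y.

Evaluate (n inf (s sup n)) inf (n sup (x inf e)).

n

s ∨ n = n
n ∧ n = n
x ∧ e = x
n ∨ x = n
n ∧ n = n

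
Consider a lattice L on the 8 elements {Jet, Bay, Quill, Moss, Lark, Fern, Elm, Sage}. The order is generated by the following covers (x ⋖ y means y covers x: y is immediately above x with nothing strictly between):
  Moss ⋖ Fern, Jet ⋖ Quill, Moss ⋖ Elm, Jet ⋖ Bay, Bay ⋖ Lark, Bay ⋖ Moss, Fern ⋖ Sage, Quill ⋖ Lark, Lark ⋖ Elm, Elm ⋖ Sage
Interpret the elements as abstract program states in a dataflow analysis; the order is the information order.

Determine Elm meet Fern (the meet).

Moss

Common lower bounds of {Elm, Fern}: Bay, Jet, Moss.
The greatest among these is Moss.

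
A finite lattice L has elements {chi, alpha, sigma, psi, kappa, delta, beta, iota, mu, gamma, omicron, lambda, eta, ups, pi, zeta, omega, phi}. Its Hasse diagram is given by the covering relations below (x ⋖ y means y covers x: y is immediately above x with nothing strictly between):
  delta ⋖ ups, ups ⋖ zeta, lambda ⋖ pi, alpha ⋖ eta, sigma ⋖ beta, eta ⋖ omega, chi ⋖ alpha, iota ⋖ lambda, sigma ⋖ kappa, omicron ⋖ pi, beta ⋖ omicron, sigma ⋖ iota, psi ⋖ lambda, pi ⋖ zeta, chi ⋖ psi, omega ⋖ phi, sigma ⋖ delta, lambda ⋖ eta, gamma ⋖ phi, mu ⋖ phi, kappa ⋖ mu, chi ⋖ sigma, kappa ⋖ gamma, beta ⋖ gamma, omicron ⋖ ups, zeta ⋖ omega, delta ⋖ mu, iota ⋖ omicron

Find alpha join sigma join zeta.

Common upper bounds of {alpha, sigma, zeta}: omega, phi.
The least among these is omega.

omega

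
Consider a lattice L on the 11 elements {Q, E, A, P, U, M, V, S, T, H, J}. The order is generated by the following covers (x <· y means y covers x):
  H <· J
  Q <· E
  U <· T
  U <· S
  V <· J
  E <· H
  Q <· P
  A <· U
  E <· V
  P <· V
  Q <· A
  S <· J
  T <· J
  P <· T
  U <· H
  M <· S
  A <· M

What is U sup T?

Common upper bounds of {U, T}: J, T.
The least among these is T.

T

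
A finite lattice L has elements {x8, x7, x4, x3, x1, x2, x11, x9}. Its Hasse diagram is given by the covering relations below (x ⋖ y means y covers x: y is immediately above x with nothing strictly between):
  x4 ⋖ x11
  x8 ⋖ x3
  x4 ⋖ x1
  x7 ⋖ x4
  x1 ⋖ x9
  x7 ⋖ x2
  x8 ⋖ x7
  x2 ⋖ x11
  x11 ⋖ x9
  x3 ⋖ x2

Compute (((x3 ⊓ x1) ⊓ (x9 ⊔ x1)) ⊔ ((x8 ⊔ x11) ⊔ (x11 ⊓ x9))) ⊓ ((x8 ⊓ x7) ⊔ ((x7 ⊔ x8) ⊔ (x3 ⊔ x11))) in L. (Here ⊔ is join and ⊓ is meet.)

x3 ∧ x1 = x8
x9 ∨ x1 = x9
x8 ∧ x9 = x8
x8 ∨ x11 = x11
x11 ∧ x9 = x11
x11 ∨ x11 = x11
x8 ∨ x11 = x11
x8 ∧ x7 = x8
x7 ∨ x8 = x7
x3 ∨ x11 = x11
x7 ∨ x11 = x11
x8 ∨ x11 = x11
x11 ∧ x11 = x11

x11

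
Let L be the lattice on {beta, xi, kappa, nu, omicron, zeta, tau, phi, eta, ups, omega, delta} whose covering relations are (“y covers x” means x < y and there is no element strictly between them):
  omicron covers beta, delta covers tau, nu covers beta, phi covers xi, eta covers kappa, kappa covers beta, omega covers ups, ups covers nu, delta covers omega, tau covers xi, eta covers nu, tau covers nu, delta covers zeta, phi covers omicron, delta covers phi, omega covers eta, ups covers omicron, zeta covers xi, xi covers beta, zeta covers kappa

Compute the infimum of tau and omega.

nu

Common lower bounds of {tau, omega}: beta, nu.
The greatest among these is nu.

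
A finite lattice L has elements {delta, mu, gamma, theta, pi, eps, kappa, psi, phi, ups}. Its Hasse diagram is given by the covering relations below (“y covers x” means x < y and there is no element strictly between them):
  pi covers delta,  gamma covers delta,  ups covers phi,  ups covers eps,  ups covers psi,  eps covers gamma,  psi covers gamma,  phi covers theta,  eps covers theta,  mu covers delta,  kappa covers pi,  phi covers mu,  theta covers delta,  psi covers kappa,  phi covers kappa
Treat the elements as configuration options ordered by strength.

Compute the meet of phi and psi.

Common lower bounds of {phi, psi}: delta, kappa, pi.
The greatest among these is kappa.

kappa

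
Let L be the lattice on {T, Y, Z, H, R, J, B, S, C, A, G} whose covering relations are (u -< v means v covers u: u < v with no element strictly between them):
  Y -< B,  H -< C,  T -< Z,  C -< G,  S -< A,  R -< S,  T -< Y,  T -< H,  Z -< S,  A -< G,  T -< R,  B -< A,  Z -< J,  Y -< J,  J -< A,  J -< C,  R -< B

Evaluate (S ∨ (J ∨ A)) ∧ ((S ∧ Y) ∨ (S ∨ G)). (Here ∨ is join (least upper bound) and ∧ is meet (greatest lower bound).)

A

J ∨ A = A
S ∨ A = A
S ∧ Y = T
S ∨ G = G
T ∨ G = G
A ∧ G = A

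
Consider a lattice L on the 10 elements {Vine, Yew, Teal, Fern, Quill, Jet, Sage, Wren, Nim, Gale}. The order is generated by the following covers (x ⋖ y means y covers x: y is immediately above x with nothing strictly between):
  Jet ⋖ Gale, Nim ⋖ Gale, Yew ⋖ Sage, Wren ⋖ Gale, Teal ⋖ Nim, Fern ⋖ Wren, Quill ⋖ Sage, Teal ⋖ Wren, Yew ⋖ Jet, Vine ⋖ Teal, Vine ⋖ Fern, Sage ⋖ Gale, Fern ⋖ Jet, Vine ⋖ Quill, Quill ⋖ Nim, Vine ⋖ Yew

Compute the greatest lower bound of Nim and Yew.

Common lower bounds of {Nim, Yew}: Vine.
The greatest among these is Vine.

Vine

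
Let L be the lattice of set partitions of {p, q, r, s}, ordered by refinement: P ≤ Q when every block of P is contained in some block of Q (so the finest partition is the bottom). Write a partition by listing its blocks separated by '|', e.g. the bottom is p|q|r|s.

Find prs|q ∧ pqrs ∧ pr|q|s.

pr|q|s

The meet (common refinement) of prs|q, pqrs, pr|q|s intersects blocks pairwise, giving pr|q|s.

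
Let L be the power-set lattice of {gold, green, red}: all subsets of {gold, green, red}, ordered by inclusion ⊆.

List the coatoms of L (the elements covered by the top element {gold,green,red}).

{gold,green}, {gold,red}, {green,red}

The coatoms are exactly the elements covered by {gold,green,red}: {gold,green}, {gold,red}, {green,red}.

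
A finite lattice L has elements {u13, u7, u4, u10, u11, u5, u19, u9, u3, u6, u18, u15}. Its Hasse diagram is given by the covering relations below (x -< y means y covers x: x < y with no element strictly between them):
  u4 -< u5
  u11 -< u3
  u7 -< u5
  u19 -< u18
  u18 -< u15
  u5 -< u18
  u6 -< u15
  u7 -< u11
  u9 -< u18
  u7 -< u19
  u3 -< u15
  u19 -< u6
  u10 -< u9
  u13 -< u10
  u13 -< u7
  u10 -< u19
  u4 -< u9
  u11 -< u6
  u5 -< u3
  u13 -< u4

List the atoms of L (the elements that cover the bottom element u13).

u10, u4, u7

The atoms are exactly the elements that cover u13: u10, u4, u7.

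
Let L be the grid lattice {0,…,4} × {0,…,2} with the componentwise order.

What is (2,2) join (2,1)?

(2,2)

In a product of chains, the join is componentwise max, giving (2,2).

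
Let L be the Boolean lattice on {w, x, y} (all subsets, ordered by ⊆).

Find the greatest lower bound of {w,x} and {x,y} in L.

{x}

Under ⊆, meet is intersection: {w,x} ∩ {x,y} = {x}.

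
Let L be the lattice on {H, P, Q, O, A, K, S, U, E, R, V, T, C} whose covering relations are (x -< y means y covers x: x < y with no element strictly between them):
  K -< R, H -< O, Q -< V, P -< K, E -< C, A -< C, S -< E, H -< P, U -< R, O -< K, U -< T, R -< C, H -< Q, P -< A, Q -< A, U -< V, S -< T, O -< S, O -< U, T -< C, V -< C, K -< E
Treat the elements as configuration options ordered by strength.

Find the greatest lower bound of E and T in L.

Common lower bounds of {E, T}: H, O, S.
The greatest among these is S.

S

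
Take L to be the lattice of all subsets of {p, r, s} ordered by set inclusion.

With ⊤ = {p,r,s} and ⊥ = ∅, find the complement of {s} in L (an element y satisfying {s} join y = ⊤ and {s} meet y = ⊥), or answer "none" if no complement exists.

{p,r}

Need y with {s} ∨ y = {p,r,s} and {s} ∧ y = ∅.
Checking each element gives: {p,r}.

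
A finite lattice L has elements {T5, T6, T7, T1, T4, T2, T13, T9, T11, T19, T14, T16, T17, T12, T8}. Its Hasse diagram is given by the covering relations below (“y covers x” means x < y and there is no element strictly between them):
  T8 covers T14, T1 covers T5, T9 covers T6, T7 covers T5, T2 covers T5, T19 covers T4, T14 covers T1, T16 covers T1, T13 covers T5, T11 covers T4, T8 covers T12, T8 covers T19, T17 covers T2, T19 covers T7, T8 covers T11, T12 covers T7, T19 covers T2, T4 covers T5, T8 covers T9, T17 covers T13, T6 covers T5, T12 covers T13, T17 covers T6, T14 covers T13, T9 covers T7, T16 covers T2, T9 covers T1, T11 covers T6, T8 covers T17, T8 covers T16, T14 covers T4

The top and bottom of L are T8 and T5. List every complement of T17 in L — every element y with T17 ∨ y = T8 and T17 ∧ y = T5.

Need y with T17 ∨ y = T8 and T17 ∧ y = T5.
Checking each element gives: T1, T4, T7.

T1, T4, T7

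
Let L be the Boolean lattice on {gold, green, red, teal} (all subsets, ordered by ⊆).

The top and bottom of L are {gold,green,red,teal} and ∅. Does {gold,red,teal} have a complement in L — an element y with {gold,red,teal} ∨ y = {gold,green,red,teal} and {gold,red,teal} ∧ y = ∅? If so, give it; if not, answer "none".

{green}

Need y with {gold,red,teal} ∨ y = {gold,green,red,teal} and {gold,red,teal} ∧ y = ∅.
Checking each element gives: {green}.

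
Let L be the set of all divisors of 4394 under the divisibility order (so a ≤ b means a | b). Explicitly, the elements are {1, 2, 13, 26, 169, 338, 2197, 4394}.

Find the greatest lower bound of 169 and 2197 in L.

Common lower bounds of {169, 2197}: 1, 13, 169.
The greatest among these is 169.

169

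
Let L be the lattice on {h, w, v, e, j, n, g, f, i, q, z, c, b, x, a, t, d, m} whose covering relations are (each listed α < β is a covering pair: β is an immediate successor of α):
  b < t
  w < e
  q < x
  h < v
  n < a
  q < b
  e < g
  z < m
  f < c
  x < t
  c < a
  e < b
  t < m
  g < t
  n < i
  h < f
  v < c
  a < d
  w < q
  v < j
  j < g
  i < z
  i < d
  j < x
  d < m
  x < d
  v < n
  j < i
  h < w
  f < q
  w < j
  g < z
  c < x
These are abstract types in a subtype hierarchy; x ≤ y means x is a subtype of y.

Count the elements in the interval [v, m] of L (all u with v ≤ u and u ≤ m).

12

The interval [v, m] = {a, c, d, g, i, j, m, n, t, v, x, z}, which has 12 elements.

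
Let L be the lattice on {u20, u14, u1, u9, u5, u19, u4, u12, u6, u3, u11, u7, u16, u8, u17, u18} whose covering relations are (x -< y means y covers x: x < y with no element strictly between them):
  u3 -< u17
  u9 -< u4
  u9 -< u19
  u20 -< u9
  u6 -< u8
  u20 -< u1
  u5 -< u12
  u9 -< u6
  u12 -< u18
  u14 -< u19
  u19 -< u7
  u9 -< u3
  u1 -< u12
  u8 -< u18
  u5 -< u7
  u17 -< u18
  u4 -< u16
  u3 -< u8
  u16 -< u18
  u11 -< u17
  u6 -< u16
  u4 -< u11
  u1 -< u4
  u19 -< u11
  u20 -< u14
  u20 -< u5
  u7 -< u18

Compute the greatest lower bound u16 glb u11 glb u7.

u9

Common lower bounds of {u16, u11, u7}: u20, u9.
The greatest among these is u9.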